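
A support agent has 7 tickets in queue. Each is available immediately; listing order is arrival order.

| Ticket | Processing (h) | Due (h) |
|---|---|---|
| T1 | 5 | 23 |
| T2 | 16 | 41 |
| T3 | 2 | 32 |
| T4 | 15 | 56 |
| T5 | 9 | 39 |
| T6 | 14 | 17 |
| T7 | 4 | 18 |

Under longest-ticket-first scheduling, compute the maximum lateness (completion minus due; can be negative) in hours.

45

LPT (decreasing processing time): T2 T4 T6 T5 T1 T7 T3.
T2: 0→16, due 41, lateness -25
T4: 16→31, due 56, lateness -25
T6: 31→45, due 17, lateness 28
T5: 45→54, due 39, lateness 15
T1: 54→59, due 23, lateness 36
T7: 59→63, due 18, lateness 45
T3: 63→65, due 32, lateness 33
Maximum = 45.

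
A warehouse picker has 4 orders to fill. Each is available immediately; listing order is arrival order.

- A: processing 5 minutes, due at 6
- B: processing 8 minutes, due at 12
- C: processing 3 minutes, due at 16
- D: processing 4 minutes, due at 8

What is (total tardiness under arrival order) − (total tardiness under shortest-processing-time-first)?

-1

FIFO (arrival order): A B C D.
A: 0→5, due 6, tardiness 0
B: 5→13, due 12, tardiness 1
C: 13→16, due 16, tardiness 0
D: 16→20, due 8, tardiness 12
Sum = 0+1+0+12 = 13.
SPT (increasing processing time): C D A B.
C: 0→3, due 16, tardiness 0
D: 3→7, due 8, tardiness 0
A: 7→12, due 6, tardiness 6
B: 12→20, due 12, tardiness 8
Sum = 0+0+6+8 = 14.
Difference = 13 − 14 = -1.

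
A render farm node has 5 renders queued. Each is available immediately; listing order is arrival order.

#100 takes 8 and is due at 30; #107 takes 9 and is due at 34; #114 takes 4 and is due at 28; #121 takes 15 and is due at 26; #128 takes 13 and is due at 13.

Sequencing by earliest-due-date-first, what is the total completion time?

162

EDD (increasing due date): #128 #121 #114 #100 #107.
#128: 0→13
#121: 13→28
#114: 28→32
#100: 32→40
#107: 40→49
Sum = 13+28+32+40+49 = 162.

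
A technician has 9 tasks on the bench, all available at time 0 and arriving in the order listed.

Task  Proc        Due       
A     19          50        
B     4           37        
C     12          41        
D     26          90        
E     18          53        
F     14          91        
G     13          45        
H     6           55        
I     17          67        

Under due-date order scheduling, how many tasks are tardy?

EDD (increasing due date): B C G A E H I D F.
B: 0→4, due 37, tardiness 0
C: 4→16, due 41, tardiness 0
G: 16→29, due 45, tardiness 0
A: 29→48, due 50, tardiness 0
E: 48→66, due 53, tardiness 13
H: 66→72, due 55, tardiness 17
I: 72→89, due 67, tardiness 22
D: 89→115, due 90, tardiness 25
F: 115→129, due 91, tardiness 38
Late tasks: 5.

5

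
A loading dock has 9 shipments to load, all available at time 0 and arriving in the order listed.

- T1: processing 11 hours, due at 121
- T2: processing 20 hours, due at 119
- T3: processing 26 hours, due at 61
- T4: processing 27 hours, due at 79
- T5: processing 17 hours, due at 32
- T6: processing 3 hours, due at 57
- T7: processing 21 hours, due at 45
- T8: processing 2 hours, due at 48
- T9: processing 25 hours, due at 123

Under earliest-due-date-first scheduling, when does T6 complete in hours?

43

EDD (increasing due date): T5 T7 T8 T6 T3 T4 T2 T1 T9.
T5: 0→17
T7: 17→38
T8: 38→40
T6: 40→43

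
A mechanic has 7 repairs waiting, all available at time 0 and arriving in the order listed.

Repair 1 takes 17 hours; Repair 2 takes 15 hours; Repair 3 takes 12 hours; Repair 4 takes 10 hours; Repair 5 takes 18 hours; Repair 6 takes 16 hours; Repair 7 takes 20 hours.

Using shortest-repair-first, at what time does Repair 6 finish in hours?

SPT (increasing processing time): Repair 4 Repair 3 Repair 2 Repair 6 Repair 1 Repair 5 Repair 7.
Repair 4: 0→10
Repair 3: 10→22
Repair 2: 22→37
Repair 6: 37→53

53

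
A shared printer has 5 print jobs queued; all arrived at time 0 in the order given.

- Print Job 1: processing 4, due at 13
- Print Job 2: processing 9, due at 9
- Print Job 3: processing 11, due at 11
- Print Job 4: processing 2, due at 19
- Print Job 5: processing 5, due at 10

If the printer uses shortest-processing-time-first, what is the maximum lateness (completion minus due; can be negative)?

SPT (increasing processing time): Print Job 4 Print Job 1 Print Job 5 Print Job 2 Print Job 3.
Print Job 4: 0→2, due 19, lateness -17
Print Job 1: 2→6, due 13, lateness -7
Print Job 5: 6→11, due 10, lateness 1
Print Job 2: 11→20, due 9, lateness 11
Print Job 3: 20→31, due 11, lateness 20
Maximum = 20.

20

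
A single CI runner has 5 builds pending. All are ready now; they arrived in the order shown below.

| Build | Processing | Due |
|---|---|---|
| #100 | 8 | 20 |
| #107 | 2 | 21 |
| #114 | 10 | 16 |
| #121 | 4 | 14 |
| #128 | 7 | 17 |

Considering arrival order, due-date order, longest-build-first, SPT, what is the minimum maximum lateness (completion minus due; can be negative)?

10

FIFO (arrival order): #100 #107 #114 #121 #128.
#100: 0→8, due 20, lateness -12
#107: 8→10, due 21, lateness -11
#114: 10→20, due 16, lateness 4
#121: 20→24, due 14, lateness 10
#128: 24→31, due 17, lateness 14
Maximum = 14.
EDD (increasing due date): #121 #114 #128 #100 #107.
#121: 0→4, due 14, lateness -10
#114: 4→14, due 16, lateness -2
#128: 14→21, due 17, lateness 4
#100: 21→29, due 20, lateness 9
#107: 29→31, due 21, lateness 10
Maximum = 10.
LPT (decreasing processing time): #114 #100 #128 #121 #107.
#114: 0→10, due 16, lateness -6
#100: 10→18, due 20, lateness -2
#128: 18→25, due 17, lateness 8
#121: 25→29, due 14, lateness 15
#107: 29→31, due 21, lateness 10
Maximum = 15.
SPT (increasing processing time): #107 #121 #128 #100 #114.
#107: 0→2, due 21, lateness -19
#121: 2→6, due 14, lateness -8
#128: 6→13, due 17, lateness -4
#100: 13→21, due 20, lateness 1
#114: 21→31, due 16, lateness 15
Maximum = 15.
FIFO 14, EDD 10, LPT 15, SPT 15 → minimum 10.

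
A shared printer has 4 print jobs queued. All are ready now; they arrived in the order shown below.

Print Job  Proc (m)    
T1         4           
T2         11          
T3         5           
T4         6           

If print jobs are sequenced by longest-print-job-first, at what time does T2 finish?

11

LPT (decreasing processing time): T2 T4 T3 T1.
T2: 0→11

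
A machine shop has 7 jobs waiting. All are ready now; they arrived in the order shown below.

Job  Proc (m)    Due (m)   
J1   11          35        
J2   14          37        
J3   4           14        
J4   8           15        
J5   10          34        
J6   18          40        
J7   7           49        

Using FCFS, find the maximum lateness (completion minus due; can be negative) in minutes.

FIFO (arrival order): J1 J2 J3 J4 J5 J6 J7.
J1: 0→11, due 35, lateness -24
J2: 11→25, due 37, lateness -12
J3: 25→29, due 14, lateness 15
J4: 29→37, due 15, lateness 22
J5: 37→47, due 34, lateness 13
J6: 47→65, due 40, lateness 25
J7: 65→72, due 49, lateness 23
Maximum = 25.

25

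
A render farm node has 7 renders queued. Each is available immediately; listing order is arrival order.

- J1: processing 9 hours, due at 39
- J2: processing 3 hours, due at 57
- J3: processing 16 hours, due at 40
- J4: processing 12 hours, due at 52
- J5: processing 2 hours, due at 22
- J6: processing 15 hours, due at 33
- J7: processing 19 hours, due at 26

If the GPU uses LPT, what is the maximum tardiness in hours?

LPT (decreasing processing time): J7 J3 J6 J4 J1 J2 J5.
J7: 0→19, due 26, tardiness 0
J3: 19→35, due 40, tardiness 0
J6: 35→50, due 33, tardiness 17
J4: 50→62, due 52, tardiness 10
J1: 62→71, due 39, tardiness 32
J2: 71→74, due 57, tardiness 17
J5: 74→76, due 22, tardiness 54
Maximum = 54.

54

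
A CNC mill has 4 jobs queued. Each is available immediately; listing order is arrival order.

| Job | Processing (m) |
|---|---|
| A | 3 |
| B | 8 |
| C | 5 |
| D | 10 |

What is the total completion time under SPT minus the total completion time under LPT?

-24

SPT (increasing processing time): A C B D.
A: 0→3
C: 3→8
B: 8→16
D: 16→26
Sum = 3+8+16+26 = 53.
LPT (decreasing processing time): D B C A.
D: 0→10
B: 10→18
C: 18→23
A: 23→26
Sum = 10+18+23+26 = 77.
Difference = 53 − 77 = -24.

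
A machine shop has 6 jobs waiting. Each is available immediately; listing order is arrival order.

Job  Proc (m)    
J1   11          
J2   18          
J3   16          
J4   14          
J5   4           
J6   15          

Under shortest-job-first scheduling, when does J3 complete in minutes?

SPT (increasing processing time): J5 J1 J4 J6 J3 J2.
J5: 0→4
J1: 4→15
J4: 15→29
J6: 29→44
J3: 44→60

60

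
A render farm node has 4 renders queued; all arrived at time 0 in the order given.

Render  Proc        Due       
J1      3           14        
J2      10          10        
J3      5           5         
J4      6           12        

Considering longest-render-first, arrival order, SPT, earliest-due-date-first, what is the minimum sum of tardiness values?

LPT (decreasing processing time): J2 J4 J3 J1.
J2: 0→10, due 10, tardiness 0
J4: 10→16, due 12, tardiness 4
J3: 16→21, due 5, tardiness 16
J1: 21→24, due 14, tardiness 10
Sum = 0+4+16+10 = 30.
FIFO (arrival order): J1 J2 J3 J4.
J1: 0→3, due 14, tardiness 0
J2: 3→13, due 10, tardiness 3
J3: 13→18, due 5, tardiness 13
J4: 18→24, due 12, tardiness 12
Sum = 0+3+13+12 = 28.
SPT (increasing processing time): J1 J3 J4 J2.
J1: 0→3, due 14, tardiness 0
J3: 3→8, due 5, tardiness 3
J4: 8→14, due 12, tardiness 2
J2: 14→24, due 10, tardiness 14
Sum = 0+3+2+14 = 19.
EDD (increasing due date): J3 J2 J4 J1.
J3: 0→5, due 5, tardiness 0
J2: 5→15, due 10, tardiness 5
J4: 15→21, due 12, tardiness 9
J1: 21→24, due 14, tardiness 10
Sum = 0+5+9+10 = 24.
LPT 30, FIFO 28, SPT 19, EDD 24 → minimum 19.

19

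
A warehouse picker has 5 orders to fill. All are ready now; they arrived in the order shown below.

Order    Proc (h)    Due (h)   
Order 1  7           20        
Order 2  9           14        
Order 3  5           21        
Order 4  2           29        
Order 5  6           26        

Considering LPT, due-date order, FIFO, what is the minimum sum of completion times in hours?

LPT (decreasing processing time): Order 2 Order 1 Order 5 Order 3 Order 4.
Order 2: 0→9
Order 1: 9→16
Order 5: 16→22
Order 3: 22→27
Order 4: 27→29
Sum = 9+16+22+27+29 = 103.
EDD (increasing due date): Order 2 Order 1 Order 3 Order 5 Order 4.
Order 2: 0→9
Order 1: 9→16
Order 3: 16→21
Order 5: 21→27
Order 4: 27→29
Sum = 9+16+21+27+29 = 102.
FIFO (arrival order): Order 1 Order 2 Order 3 Order 4 Order 5.
Order 1: 0→7
Order 2: 7→16
Order 3: 16→21
Order 4: 21→23
Order 5: 23→29
Sum = 7+16+21+23+29 = 96.
LPT 103, EDD 102, FIFO 96 → minimum 96.

96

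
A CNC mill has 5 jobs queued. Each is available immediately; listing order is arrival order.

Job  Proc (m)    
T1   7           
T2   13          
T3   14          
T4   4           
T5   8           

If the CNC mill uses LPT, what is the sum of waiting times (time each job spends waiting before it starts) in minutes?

118

LPT (decreasing processing time): T3 T2 T5 T1 T4.
T3: waits 0, runs 0→14
T2: waits 14, runs 14→27
T5: waits 27, runs 27→35
T1: waits 35, runs 35→42
T4: waits 42, runs 42→46
Sum = 0+14+27+35+42 = 118.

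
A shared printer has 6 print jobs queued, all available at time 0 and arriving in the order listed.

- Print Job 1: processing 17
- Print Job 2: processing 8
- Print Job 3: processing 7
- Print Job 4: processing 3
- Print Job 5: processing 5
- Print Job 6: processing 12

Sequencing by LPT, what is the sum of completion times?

228

LPT (decreasing processing time): Print Job 1 Print Job 6 Print Job 2 Print Job 3 Print Job 5 Print Job 4.
Print Job 1: 0→17
Print Job 6: 17→29
Print Job 2: 29→37
Print Job 3: 37→44
Print Job 5: 44→49
Print Job 4: 49→52
Sum = 17+29+37+44+49+52 = 228.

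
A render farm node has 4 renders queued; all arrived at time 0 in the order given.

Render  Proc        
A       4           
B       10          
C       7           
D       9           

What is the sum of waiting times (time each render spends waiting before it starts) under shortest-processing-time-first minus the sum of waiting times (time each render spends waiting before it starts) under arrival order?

-4

SPT (increasing processing time): A C D B.
A: waits 0, runs 0→4
C: waits 4, runs 4→11
D: waits 11, runs 11→20
B: waits 20, runs 20→30
Sum = 0+4+11+20 = 35.
FIFO (arrival order): A B C D.
A: waits 0, runs 0→4
B: waits 4, runs 4→14
C: waits 14, runs 14→21
D: waits 21, runs 21→30
Sum = 0+4+14+21 = 39.
Difference = 35 − 39 = -4.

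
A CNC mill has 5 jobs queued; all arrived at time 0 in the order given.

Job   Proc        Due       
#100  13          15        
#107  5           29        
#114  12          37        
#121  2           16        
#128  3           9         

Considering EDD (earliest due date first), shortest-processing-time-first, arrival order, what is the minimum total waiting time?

EDD (increasing due date): #128 #100 #121 #107 #114.
#128: waits 0, runs 0→3
#100: waits 3, runs 3→16
#121: waits 16, runs 16→18
#107: waits 18, runs 18→23
#114: waits 23, runs 23→35
Sum = 0+3+16+18+23 = 60.
SPT (increasing processing time): #121 #128 #107 #114 #100.
#121: waits 0, runs 0→2
#128: waits 2, runs 2→5
#107: waits 5, runs 5→10
#114: waits 10, runs 10→22
#100: waits 22, runs 22→35
Sum = 0+2+5+10+22 = 39.
FIFO (arrival order): #100 #107 #114 #121 #128.
#100: waits 0, runs 0→13
#107: waits 13, runs 13→18
#114: waits 18, runs 18→30
#121: waits 30, runs 30→32
#128: waits 32, runs 32→35
Sum = 0+13+18+30+32 = 93.
EDD 60, SPT 39, FIFO 93 → minimum 39.

39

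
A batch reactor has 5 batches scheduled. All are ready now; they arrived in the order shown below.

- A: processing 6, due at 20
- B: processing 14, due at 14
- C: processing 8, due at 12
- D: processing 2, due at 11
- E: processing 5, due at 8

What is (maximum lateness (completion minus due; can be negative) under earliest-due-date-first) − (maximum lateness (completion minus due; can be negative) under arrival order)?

-12

EDD (increasing due date): E D C B A.
E: 0→5, due 8, lateness -3
D: 5→7, due 11, lateness -4
C: 7→15, due 12, lateness 3
B: 15→29, due 14, lateness 15
A: 29→35, due 20, lateness 15
Maximum = 15.
FIFO (arrival order): A B C D E.
A: 0→6, due 20, lateness -14
B: 6→20, due 14, lateness 6
C: 20→28, due 12, lateness 16
D: 28→30, due 11, lateness 19
E: 30→35, due 8, lateness 27
Maximum = 27.
Difference = 15 − 27 = -12.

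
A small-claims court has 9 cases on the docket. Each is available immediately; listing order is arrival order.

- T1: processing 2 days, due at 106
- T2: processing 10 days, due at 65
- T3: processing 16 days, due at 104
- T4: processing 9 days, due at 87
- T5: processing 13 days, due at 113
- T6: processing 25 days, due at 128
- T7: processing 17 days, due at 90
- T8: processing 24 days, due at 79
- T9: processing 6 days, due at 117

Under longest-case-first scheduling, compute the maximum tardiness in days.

40

LPT (decreasing processing time): T6 T8 T7 T3 T5 T2 T4 T9 T1.
T6: 0→25, due 128, tardiness 0
T8: 25→49, due 79, tardiness 0
T7: 49→66, due 90, tardiness 0
T3: 66→82, due 104, tardiness 0
T5: 82→95, due 113, tardiness 0
T2: 95→105, due 65, tardiness 40
T4: 105→114, due 87, tardiness 27
T9: 114→120, due 117, tardiness 3
T1: 120→122, due 106, tardiness 16
Maximum = 40.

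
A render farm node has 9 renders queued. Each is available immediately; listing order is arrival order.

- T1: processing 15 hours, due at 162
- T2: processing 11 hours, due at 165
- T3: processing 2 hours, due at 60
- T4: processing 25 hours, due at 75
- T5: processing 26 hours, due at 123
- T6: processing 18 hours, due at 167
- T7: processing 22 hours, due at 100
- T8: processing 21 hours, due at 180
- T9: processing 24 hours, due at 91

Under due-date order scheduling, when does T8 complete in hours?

EDD (increasing due date): T3 T4 T9 T7 T5 T1 T2 T6 T8.
T3: 0→2
T4: 2→27
T9: 27→51
T7: 51→73
T5: 73→99
T1: 99→114
T2: 114→125
T6: 125→143
T8: 143→164

164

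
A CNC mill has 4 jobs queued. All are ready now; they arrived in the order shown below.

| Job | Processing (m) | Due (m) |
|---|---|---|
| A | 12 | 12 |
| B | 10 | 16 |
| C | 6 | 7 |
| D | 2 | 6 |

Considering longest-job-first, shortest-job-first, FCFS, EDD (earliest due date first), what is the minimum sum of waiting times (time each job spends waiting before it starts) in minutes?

LPT (decreasing processing time): A B C D.
A: waits 0, runs 0→12
B: waits 12, runs 12→22
C: waits 22, runs 22→28
D: waits 28, runs 28→30
Sum = 0+12+22+28 = 62.
SPT (increasing processing time): D C B A.
D: waits 0, runs 0→2
C: waits 2, runs 2→8
B: waits 8, runs 8→18
A: waits 18, runs 18→30
Sum = 0+2+8+18 = 28.
FIFO (arrival order): A B C D.
A: waits 0, runs 0→12
B: waits 12, runs 12→22
C: waits 22, runs 22→28
D: waits 28, runs 28→30
Sum = 0+12+22+28 = 62.
EDD (increasing due date): D C A B.
D: waits 0, runs 0→2
C: waits 2, runs 2→8
A: waits 8, runs 8→20
B: waits 20, runs 20→30
Sum = 0+2+8+20 = 30.
LPT 62, SPT 28, FIFO 62, EDD 30 → minimum 28.

28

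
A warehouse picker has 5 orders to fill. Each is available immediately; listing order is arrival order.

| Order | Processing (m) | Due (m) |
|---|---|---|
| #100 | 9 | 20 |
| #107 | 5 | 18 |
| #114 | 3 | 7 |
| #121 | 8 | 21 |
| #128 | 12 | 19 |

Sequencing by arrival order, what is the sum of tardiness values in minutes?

32

FIFO (arrival order): #100 #107 #114 #121 #128.
#100: 0→9, due 20, tardiness 0
#107: 9→14, due 18, tardiness 0
#114: 14→17, due 7, tardiness 10
#121: 17→25, due 21, tardiness 4
#128: 25→37, due 19, tardiness 18
Sum = 0+0+10+4+18 = 32.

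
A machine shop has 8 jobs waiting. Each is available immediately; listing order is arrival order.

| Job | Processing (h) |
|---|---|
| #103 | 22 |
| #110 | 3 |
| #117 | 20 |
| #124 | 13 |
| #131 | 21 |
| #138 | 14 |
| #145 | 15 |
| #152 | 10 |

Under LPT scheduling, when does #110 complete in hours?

118

LPT (decreasing processing time): #103 #131 #117 #145 #138 #124 #152 #110.
#103: 0→22
#131: 22→43
#117: 43→63
#145: 63→78
#138: 78→92
#124: 92→105
#152: 105→115
#110: 115→118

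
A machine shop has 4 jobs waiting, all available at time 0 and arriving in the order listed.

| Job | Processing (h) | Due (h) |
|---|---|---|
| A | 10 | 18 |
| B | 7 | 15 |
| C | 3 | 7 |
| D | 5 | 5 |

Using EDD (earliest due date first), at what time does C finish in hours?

EDD (increasing due date): D C B A.
D: 0→5
C: 5→8

8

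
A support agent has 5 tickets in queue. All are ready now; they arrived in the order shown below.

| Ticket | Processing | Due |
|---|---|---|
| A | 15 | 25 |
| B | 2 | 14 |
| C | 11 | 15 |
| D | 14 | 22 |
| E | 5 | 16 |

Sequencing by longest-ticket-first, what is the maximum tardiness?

LPT (decreasing processing time): A D C E B.
A: 0→15, due 25, tardiness 0
D: 15→29, due 22, tardiness 7
C: 29→40, due 15, tardiness 25
E: 40→45, due 16, tardiness 29
B: 45→47, due 14, tardiness 33
Maximum = 33.

33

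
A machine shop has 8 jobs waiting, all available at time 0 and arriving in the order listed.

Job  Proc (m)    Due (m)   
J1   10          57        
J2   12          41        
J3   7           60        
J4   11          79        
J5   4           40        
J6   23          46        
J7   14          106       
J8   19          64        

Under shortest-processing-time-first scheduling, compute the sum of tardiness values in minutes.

SPT (increasing processing time): J5 J3 J1 J4 J2 J7 J8 J6.
J5: 0→4, due 40, tardiness 0
J3: 4→11, due 60, tardiness 0
J1: 11→21, due 57, tardiness 0
J4: 21→32, due 79, tardiness 0
J2: 32→44, due 41, tardiness 3
J7: 44→58, due 106, tardiness 0
J8: 58→77, due 64, tardiness 13
J6: 77→100, due 46, tardiness 54
Sum = 0+0+0+0+3+0+13+54 = 70.

70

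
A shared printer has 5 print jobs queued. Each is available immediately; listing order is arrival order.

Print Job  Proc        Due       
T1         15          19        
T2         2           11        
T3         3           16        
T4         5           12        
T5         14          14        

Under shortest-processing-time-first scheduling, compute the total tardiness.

SPT (increasing processing time): T2 T3 T4 T5 T1.
T2: 0→2, due 11, tardiness 0
T3: 2→5, due 16, tardiness 0
T4: 5→10, due 12, tardiness 0
T5: 10→24, due 14, tardiness 10
T1: 24→39, due 19, tardiness 20
Sum = 0+0+0+10+20 = 30.

30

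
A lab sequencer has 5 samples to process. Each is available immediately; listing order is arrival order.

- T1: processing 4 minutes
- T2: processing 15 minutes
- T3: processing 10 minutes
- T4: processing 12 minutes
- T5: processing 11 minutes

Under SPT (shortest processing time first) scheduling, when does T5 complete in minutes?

25

SPT (increasing processing time): T1 T3 T5 T4 T2.
T1: 0→4
T3: 4→14
T5: 14→25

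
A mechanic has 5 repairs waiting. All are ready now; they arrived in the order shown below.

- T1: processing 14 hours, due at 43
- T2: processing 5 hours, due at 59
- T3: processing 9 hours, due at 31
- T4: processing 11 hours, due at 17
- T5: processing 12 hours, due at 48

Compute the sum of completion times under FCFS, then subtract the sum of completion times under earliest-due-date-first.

FIFO (arrival order): T1 T2 T3 T4 T5.
T1: 0→14
T2: 14→19
T3: 19→28
T4: 28→39
T5: 39→51
Sum = 14+19+28+39+51 = 151.
EDD (increasing due date): T4 T3 T1 T5 T2.
T4: 0→11
T3: 11→20
T1: 20→34
T5: 34→46
T2: 46→51
Sum = 11+20+34+46+51 = 162.
Difference = 151 − 162 = -11.

-11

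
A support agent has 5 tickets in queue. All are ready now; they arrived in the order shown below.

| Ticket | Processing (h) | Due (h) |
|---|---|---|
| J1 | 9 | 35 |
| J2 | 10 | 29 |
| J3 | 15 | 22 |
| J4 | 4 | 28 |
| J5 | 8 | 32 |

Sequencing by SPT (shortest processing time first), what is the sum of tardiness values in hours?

SPT (increasing processing time): J4 J5 J1 J2 J3.
J4: 0→4, due 28, tardiness 0
J5: 4→12, due 32, tardiness 0
J1: 12→21, due 35, tardiness 0
J2: 21→31, due 29, tardiness 2
J3: 31→46, due 22, tardiness 24
Sum = 0+0+0+2+24 = 26.

26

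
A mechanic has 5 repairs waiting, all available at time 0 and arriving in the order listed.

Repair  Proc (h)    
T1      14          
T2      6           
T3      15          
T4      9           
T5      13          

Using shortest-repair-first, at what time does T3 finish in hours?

SPT (increasing processing time): T2 T4 T5 T1 T3.
T2: 0→6
T4: 6→15
T5: 15→28
T1: 28→42
T3: 42→57

57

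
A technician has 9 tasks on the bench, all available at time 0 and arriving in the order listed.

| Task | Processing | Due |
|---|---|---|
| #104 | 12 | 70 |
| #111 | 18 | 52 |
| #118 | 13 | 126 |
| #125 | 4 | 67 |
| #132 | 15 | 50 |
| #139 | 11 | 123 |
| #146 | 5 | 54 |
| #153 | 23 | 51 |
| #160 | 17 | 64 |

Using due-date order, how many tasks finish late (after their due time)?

EDD (increasing due date): #132 #153 #111 #146 #160 #125 #104 #139 #118.
#132: 0→15, due 50, tardiness 0
#153: 15→38, due 51, tardiness 0
#111: 38→56, due 52, tardiness 4
#146: 56→61, due 54, tardiness 7
#160: 61→78, due 64, tardiness 14
#125: 78→82, due 67, tardiness 15
#104: 82→94, due 70, tardiness 24
#139: 94→105, due 123, tardiness 0
#118: 105→118, due 126, tardiness 0
Late tasks: 5.

5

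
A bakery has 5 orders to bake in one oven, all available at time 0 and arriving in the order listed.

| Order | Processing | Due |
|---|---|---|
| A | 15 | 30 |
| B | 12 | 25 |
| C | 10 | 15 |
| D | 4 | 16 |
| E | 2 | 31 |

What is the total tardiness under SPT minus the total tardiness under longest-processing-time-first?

-44

SPT (increasing processing time): E D C B A.
E: 0→2, due 31, tardiness 0
D: 2→6, due 16, tardiness 0
C: 6→16, due 15, tardiness 1
B: 16→28, due 25, tardiness 3
A: 28→43, due 30, tardiness 13
Sum = 0+0+1+3+13 = 17.
LPT (decreasing processing time): A B C D E.
A: 0→15, due 30, tardiness 0
B: 15→27, due 25, tardiness 2
C: 27→37, due 15, tardiness 22
D: 37→41, due 16, tardiness 25
E: 41→43, due 31, tardiness 12
Sum = 0+2+22+25+12 = 61.
Difference = 17 − 61 = -44.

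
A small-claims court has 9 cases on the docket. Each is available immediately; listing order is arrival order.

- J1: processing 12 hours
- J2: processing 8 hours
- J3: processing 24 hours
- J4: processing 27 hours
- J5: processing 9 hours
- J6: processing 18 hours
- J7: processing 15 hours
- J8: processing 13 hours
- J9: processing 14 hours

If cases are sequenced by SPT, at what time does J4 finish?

SPT (increasing processing time): J2 J5 J1 J8 J9 J7 J6 J3 J4.
J2: 0→8
J5: 8→17
J1: 17→29
J8: 29→42
J9: 42→56
J7: 56→71
J6: 71→89
J3: 89→113
J4: 113→140

140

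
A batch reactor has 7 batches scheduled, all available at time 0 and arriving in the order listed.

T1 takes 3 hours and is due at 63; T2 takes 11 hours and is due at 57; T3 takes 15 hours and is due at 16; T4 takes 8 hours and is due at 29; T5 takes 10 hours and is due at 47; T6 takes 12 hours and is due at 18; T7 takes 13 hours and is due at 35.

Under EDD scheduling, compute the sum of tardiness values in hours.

EDD (increasing due date): T3 T6 T4 T7 T5 T2 T1.
T3: 0→15, due 16, tardiness 0
T6: 15→27, due 18, tardiness 9
T4: 27→35, due 29, tardiness 6
T7: 35→48, due 35, tardiness 13
T5: 48→58, due 47, tardiness 11
T2: 58→69, due 57, tardiness 12
T1: 69→72, due 63, tardiness 9
Sum = 0+9+6+13+11+12+9 = 60.

60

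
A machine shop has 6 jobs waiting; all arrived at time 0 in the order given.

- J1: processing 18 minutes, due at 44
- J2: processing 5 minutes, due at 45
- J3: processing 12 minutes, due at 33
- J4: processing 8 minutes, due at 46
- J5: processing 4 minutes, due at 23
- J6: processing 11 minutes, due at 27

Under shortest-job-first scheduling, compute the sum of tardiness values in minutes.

SPT (increasing processing time): J5 J2 J4 J6 J3 J1.
J5: 0→4, due 23, tardiness 0
J2: 4→9, due 45, tardiness 0
J4: 9→17, due 46, tardiness 0
J6: 17→28, due 27, tardiness 1
J3: 28→40, due 33, tardiness 7
J1: 40→58, due 44, tardiness 14
Sum = 0+0+0+1+7+14 = 22.

22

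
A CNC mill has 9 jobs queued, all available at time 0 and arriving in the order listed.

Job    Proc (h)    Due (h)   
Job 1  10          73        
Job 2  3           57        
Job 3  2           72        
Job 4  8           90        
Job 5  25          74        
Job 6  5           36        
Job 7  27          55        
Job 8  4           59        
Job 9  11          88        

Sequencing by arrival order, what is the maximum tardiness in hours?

25

FIFO (arrival order): Job 1 Job 2 Job 3 Job 4 Job 5 Job 6 Job 7 Job 8 Job 9.
Job 1: 0→10, due 73, tardiness 0
Job 2: 10→13, due 57, tardiness 0
Job 3: 13→15, due 72, tardiness 0
Job 4: 15→23, due 90, tardiness 0
Job 5: 23→48, due 74, tardiness 0
Job 6: 48→53, due 36, tardiness 17
Job 7: 53→80, due 55, tardiness 25
Job 8: 80→84, due 59, tardiness 25
Job 9: 84→95, due 88, tardiness 7
Maximum = 25.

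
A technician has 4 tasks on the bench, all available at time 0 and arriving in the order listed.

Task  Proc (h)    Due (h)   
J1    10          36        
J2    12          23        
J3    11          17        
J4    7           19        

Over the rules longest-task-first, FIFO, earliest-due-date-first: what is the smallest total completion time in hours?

LPT (decreasing processing time): J2 J3 J1 J4.
J2: 0→12
J3: 12→23
J1: 23→33
J4: 33→40
Sum = 12+23+33+40 = 108.
FIFO (arrival order): J1 J2 J3 J4.
J1: 0→10
J2: 10→22
J3: 22→33
J4: 33→40
Sum = 10+22+33+40 = 105.
EDD (increasing due date): J3 J4 J2 J1.
J3: 0→11
J4: 11→18
J2: 18→30
J1: 30→40
Sum = 11+18+30+40 = 99.
LPT 108, FIFO 105, EDD 99 → minimum 99.

99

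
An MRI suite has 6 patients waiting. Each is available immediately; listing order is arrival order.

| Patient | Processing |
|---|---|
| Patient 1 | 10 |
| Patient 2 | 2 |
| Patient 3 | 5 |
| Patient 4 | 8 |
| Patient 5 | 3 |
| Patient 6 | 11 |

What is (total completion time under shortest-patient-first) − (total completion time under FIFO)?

-29

SPT (increasing processing time): Patient 2 Patient 5 Patient 3 Patient 4 Patient 1 Patient 6.
Patient 2: 0→2
Patient 5: 2→5
Patient 3: 5→10
Patient 4: 10→18
Patient 1: 18→28
Patient 6: 28→39
Sum = 2+5+10+18+28+39 = 102.
FIFO (arrival order): Patient 1 Patient 2 Patient 3 Patient 4 Patient 5 Patient 6.
Patient 1: 0→10
Patient 2: 10→12
Patient 3: 12→17
Patient 4: 17→25
Patient 5: 25→28
Patient 6: 28→39
Sum = 10+12+17+25+28+39 = 131.
Difference = 102 − 131 = -29.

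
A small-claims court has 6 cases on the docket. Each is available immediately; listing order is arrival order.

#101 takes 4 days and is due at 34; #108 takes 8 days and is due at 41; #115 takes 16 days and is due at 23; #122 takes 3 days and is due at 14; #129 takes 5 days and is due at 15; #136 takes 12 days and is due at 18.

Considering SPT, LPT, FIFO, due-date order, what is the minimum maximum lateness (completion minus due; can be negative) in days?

13

SPT (increasing processing time): #122 #101 #129 #108 #136 #115.
#122: 0→3, due 14, lateness -11
#101: 3→7, due 34, lateness -27
#129: 7→12, due 15, lateness -3
#108: 12→20, due 41, lateness -21
#136: 20→32, due 18, lateness 14
#115: 32→48, due 23, lateness 25
Maximum = 25.
LPT (decreasing processing time): #115 #136 #108 #129 #101 #122.
#115: 0→16, due 23, lateness -7
#136: 16→28, due 18, lateness 10
#108: 28→36, due 41, lateness -5
#129: 36→41, due 15, lateness 26
#101: 41→45, due 34, lateness 11
#122: 45→48, due 14, lateness 34
Maximum = 34.
FIFO (arrival order): #101 #108 #115 #122 #129 #136.
#101: 0→4, due 34, lateness -30
#108: 4→12, due 41, lateness -29
#115: 12→28, due 23, lateness 5
#122: 28→31, due 14, lateness 17
#129: 31→36, due 15, lateness 21
#136: 36→48, due 18, lateness 30
Maximum = 30.
EDD (increasing due date): #122 #129 #136 #115 #101 #108.
#122: 0→3, due 14, lateness -11
#129: 3→8, due 15, lateness -7
#136: 8→20, due 18, lateness 2
#115: 20→36, due 23, lateness 13
#101: 36→40, due 34, lateness 6
#108: 40→48, due 41, lateness 7
Maximum = 13.
SPT 25, LPT 34, FIFO 30, EDD 13 → minimum 13.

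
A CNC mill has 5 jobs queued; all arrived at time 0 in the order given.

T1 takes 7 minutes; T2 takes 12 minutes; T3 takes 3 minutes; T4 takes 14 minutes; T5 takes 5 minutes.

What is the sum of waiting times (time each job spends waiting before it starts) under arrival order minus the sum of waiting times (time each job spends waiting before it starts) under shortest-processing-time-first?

FIFO (arrival order): T1 T2 T3 T4 T5.
T1: waits 0, runs 0→7
T2: waits 7, runs 7→19
T3: waits 19, runs 19→22
T4: waits 22, runs 22→36
T5: waits 36, runs 36→41
Sum = 0+7+19+22+36 = 84.
SPT (increasing processing time): T3 T5 T1 T2 T4.
T3: waits 0, runs 0→3
T5: waits 3, runs 3→8
T1: waits 8, runs 8→15
T2: waits 15, runs 15→27
T4: waits 27, runs 27→41
Sum = 0+3+8+15+27 = 53.
Difference = 84 − 53 = 31.

31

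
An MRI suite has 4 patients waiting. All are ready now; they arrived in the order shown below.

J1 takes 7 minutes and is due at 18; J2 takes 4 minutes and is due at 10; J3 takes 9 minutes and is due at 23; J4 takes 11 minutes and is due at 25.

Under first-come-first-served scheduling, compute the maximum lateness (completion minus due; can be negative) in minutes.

FIFO (arrival order): J1 J2 J3 J4.
J1: 0→7, due 18, lateness -11
J2: 7→11, due 10, lateness 1
J3: 11→20, due 23, lateness -3
J4: 20→31, due 25, lateness 6
Maximum = 6.

6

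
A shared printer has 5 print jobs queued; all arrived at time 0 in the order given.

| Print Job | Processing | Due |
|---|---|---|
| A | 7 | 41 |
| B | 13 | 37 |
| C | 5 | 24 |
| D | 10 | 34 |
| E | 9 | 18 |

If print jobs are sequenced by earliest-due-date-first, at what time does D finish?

24

EDD (increasing due date): E C D B A.
E: 0→9
C: 9→14
D: 14→24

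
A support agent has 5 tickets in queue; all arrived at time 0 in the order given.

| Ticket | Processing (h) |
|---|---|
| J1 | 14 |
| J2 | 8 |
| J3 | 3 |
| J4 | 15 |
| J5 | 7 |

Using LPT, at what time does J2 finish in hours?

LPT (decreasing processing time): J4 J1 J2 J5 J3.
J4: 0→15
J1: 15→29
J2: 29→37

37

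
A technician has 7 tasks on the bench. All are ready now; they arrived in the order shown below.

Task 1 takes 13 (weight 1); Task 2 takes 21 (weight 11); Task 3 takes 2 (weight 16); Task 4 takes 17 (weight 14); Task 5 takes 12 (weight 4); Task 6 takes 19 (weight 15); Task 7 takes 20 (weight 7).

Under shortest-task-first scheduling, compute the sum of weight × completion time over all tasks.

3401

SPT (increasing processing time): Task 3 Task 5 Task 1 Task 4 Task 6 Task 7 Task 2.
Task 3: finishes 2, weight 16, w·C = 32
Task 5: finishes 14, weight 4, w·C = 56
Task 1: finishes 27, weight 1, w·C = 27
Task 4: finishes 44, weight 14, w·C = 616
Task 6: finishes 63, weight 15, w·C = 945
Task 7: finishes 83, weight 7, w·C = 581
Task 2: finishes 104, weight 11, w·C = 1144
Sum = 32+56+27+616+945+581+1144 = 3401.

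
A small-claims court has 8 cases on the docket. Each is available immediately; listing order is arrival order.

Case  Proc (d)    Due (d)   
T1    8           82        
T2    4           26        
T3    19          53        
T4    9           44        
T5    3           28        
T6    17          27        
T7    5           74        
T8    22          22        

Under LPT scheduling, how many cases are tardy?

5

LPT (decreasing processing time): T8 T3 T6 T4 T1 T7 T2 T5.
T8: 0→22, due 22, tardiness 0
T3: 22→41, due 53, tardiness 0
T6: 41→58, due 27, tardiness 31
T4: 58→67, due 44, tardiness 23
T1: 67→75, due 82, tardiness 0
T7: 75→80, due 74, tardiness 6
T2: 80→84, due 26, tardiness 58
T5: 84→87, due 28, tardiness 59
Late cases: 5.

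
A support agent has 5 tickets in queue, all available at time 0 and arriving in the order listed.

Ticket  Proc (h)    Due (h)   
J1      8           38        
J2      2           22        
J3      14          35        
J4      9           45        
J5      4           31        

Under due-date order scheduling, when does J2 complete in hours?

2

EDD (increasing due date): J2 J5 J3 J1 J4.
J2: 0→2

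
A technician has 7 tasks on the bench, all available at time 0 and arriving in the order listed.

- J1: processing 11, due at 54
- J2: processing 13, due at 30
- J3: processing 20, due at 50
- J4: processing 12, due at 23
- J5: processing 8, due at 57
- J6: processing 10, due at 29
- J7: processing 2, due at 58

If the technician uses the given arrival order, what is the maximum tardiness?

FIFO (arrival order): J1 J2 J3 J4 J5 J6 J7.
J1: 0→11, due 54, tardiness 0
J2: 11→24, due 30, tardiness 0
J3: 24→44, due 50, tardiness 0
J4: 44→56, due 23, tardiness 33
J5: 56→64, due 57, tardiness 7
J6: 64→74, due 29, tardiness 45
J7: 74→76, due 58, tardiness 18
Maximum = 45.

45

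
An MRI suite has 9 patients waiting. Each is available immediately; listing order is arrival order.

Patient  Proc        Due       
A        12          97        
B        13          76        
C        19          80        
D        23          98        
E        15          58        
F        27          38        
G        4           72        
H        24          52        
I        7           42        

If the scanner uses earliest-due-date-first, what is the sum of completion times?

EDD (increasing due date): F I H E G B C A D.
F: 0→27
I: 27→34
H: 34→58
E: 58→73
G: 73→77
B: 77→90
C: 90→109
A: 109→121
D: 121→144
Sum = 27+34+58+73+77+90+109+121+144 = 733.

733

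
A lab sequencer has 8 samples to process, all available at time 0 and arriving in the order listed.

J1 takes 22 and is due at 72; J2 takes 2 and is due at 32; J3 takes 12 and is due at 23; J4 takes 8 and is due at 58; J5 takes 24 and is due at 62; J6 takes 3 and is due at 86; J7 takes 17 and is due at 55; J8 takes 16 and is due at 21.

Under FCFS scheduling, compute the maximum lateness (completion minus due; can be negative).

83

FIFO (arrival order): J1 J2 J3 J4 J5 J6 J7 J8.
J1: 0→22, due 72, lateness -50
J2: 22→24, due 32, lateness -8
J3: 24→36, due 23, lateness 13
J4: 36→44, due 58, lateness -14
J5: 44→68, due 62, lateness 6
J6: 68→71, due 86, lateness -15
J7: 71→88, due 55, lateness 33
J8: 88→104, due 21, lateness 83
Maximum = 83.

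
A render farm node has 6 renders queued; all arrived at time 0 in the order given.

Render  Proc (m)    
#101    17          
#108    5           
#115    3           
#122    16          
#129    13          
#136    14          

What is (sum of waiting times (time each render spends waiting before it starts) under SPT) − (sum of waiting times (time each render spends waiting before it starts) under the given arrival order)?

SPT (increasing processing time): #115 #108 #129 #136 #122 #101.
#115: waits 0, runs 0→3
#108: waits 3, runs 3→8
#129: waits 8, runs 8→21
#136: waits 21, runs 21→35
#122: waits 35, runs 35→51
#101: waits 51, runs 51→68
Sum = 0+3+8+21+35+51 = 118.
FIFO (arrival order): #101 #108 #115 #122 #129 #136.
#101: waits 0, runs 0→17
#108: waits 17, runs 17→22
#115: waits 22, runs 22→25
#122: waits 25, runs 25→41
#129: waits 41, runs 41→54
#136: waits 54, runs 54→68
Sum = 0+17+22+25+41+54 = 159.
Difference = 118 − 159 = -41.

-41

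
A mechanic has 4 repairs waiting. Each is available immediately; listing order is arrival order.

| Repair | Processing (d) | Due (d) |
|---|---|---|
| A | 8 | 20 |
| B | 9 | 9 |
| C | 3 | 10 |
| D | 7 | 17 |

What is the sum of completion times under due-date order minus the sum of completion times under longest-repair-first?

EDD (increasing due date): B C D A.
B: 0→9
C: 9→12
D: 12→19
A: 19→27
Sum = 9+12+19+27 = 67.
LPT (decreasing processing time): B A D C.
B: 0→9
A: 9→17
D: 17→24
C: 24→27
Sum = 9+17+24+27 = 77.
Difference = 67 − 77 = -10.

-10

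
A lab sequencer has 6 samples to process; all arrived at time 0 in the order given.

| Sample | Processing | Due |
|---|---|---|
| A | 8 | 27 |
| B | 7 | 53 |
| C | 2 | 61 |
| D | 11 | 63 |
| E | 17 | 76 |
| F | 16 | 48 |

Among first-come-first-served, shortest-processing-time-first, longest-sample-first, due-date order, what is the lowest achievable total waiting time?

FIFO (arrival order): A B C D E F.
A: waits 0, runs 0→8
B: waits 8, runs 8→15
C: waits 15, runs 15→17
D: waits 17, runs 17→28
E: waits 28, runs 28→45
F: waits 45, runs 45→61
Sum = 0+8+15+17+28+45 = 113.
SPT (increasing processing time): C B A D F E.
C: waits 0, runs 0→2
B: waits 2, runs 2→9
A: waits 9, runs 9→17
D: waits 17, runs 17→28
F: waits 28, runs 28→44
E: waits 44, runs 44→61
Sum = 0+2+9+17+28+44 = 100.
LPT (decreasing processing time): E F D A B C.
E: waits 0, runs 0→17
F: waits 17, runs 17→33
D: waits 33, runs 33→44
A: waits 44, runs 44→52
B: waits 52, runs 52→59
C: waits 59, runs 59→61
Sum = 0+17+33+44+52+59 = 205.
EDD (increasing due date): A F B C D E.
A: waits 0, runs 0→8
F: waits 8, runs 8→24
B: waits 24, runs 24→31
C: waits 31, runs 31→33
D: waits 33, runs 33→44
E: waits 44, runs 44→61
Sum = 0+8+24+31+33+44 = 140.
FIFO 113, SPT 100, LPT 205, EDD 140 → minimum 100.

100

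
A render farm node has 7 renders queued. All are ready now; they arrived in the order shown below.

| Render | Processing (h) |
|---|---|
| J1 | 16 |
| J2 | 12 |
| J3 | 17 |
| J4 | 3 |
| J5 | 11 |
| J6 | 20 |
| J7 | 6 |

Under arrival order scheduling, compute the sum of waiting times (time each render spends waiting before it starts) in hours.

FIFO (arrival order): J1 J2 J3 J4 J5 J6 J7.
J1: waits 0, runs 0→16
J2: waits 16, runs 16→28
J3: waits 28, runs 28→45
J4: waits 45, runs 45→48
J5: waits 48, runs 48→59
J6: waits 59, runs 59→79
J7: waits 79, runs 79→85
Sum = 0+16+28+45+48+59+79 = 275.

275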